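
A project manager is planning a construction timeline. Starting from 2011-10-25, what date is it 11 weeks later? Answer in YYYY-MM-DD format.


Start: 2011-10-25
Weeks to add: 11
Convert to days: 11 x 7 = 77 days
Add 77 days to 2011-10-25
Result: 2012-01-10

2012-01-10


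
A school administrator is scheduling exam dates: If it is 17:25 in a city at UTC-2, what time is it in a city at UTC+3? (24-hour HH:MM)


Local time: 17:25 at UTC-2 (offset -2h)
Target zone: UTC+3 (offset 3h)
Difference: 3 - (-2) = 5 hours
Calculation: 17 + (5) = 22
Result: 22:25

22:25


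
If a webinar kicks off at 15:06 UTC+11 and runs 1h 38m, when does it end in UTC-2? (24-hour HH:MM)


Start: 15:06 in UTC+11
Step 1 - add duration:
  minutes: 6 + 38 = 44
  hours: 15 + 1 + 0 = 16
  end in UTC+11: 16:44
Step 2 - convert UTC+11 -> UTC-2:
  offset difference: -2 - (11) = -13 hours
  16 + (-13) = 3 -> mod 24 = 3
Result: 03:44 in UTC-2

03:44


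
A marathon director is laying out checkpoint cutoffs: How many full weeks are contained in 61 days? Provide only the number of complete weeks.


Total days: 61
Days per week: 7
Division: 61 / 7 = 8 remainder 5
Complete weeks: 8
Remaining days: 5

8


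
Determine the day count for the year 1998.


Year: 1998
Check leap year rules:
Divisible by 4? No
1998 is not a leap year
Days: 365

365


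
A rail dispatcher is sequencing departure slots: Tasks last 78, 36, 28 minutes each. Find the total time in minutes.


Durations: 78, 36, 28
Running sum: 78
+ 36 = 114
+ 28 = 142
Total duration: 142 minutes
That is 2 hours and 22 minutes

142


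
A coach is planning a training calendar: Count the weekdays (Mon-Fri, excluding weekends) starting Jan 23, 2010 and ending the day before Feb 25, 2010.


Start: 2010-01-23 (Saturday)
End (exclusive): 2010-02-25 (Thursday)
Total calendar days: 33
Full weeks: 33 // 7 = 4 -> 20 weekdays
Remaining 5 days starting on Saturday:
  Sat(-), Sun(-), Mon(w), Tue(w), Wed(w) -> 3 weekdays
Total business days: 20 + 3 = 23

23


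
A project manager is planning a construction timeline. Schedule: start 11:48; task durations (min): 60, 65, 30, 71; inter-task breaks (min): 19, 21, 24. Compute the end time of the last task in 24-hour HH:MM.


Start: 11:48 = 708 min from midnight
  after task 1 (60 min): 12:48
  after break (19 min): 13:07
  after task 2 (65 min): 14:12
  after break (21 min): 14:33
  after task 3 (30 min): 15:03
  after break (24 min): 15:27
  after task 4 (71 min): 16:38
Total elapsed: 290 minutes
End time: 16:38

16:38


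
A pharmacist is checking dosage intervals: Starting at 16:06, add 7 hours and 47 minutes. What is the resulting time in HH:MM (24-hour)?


Start time: 16:06
Adding: 7 hours 47 minutes
Minutes: 6 + 47 = 53
Hours: 16 + 7 + 0 = 23
Result: 23:53

23:53


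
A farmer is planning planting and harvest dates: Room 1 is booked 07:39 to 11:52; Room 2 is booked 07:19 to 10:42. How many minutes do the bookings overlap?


Interval A: [459, 712] minutes from midnight
Interval B: [439, 642] minutes from midnight
Overlap start = max(459, 439) = 459
Overlap end = min(712, 642) = 642
Overlap = 642 - 459 = 183 minutes

183


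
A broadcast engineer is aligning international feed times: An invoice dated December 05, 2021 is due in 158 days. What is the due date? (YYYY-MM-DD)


Start: 2021-12-05
Adding 158 days
Days remaining in December: 26
After December: 132 days still to add
January 2022: 31 days, 101 remaining
February 2022: 28 days, 73 remaining
March 2022: 31 days, 42 remaining
April 2022: 30 days, 12 remaining
Result: 2022-05-12

2022-05-12


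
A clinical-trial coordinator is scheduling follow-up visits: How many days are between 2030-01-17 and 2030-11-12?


Start date: 2030-01-17
End date: 2030-11-12
Jan 2030: +15 days
Feb 2030: +28 days
Mar 2030: +31 days
... (8 more months)
Total: 299 days

299


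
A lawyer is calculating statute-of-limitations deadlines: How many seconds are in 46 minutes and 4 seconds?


Minutes: 46
Extra seconds: 4
Seconds per minute: 60
Minutes to seconds: 46 x 60 = 2760
Total: 2760 + 4 = 2764

2764


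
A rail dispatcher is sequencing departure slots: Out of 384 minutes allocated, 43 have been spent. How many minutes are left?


Total budget: 384 minutes
Time used: 43 minutes
Remaining: 384 - 43 = 341 minutes
Percent used: 11.2%
Percent remaining: 88.8%

341


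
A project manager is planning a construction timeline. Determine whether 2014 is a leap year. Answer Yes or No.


Year: 2014
Divisible by 4? 2014 / 4 = 503.5 -> No
Not divisible by 4, so NOT a leap year

No


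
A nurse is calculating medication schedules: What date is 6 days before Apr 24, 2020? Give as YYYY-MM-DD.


Start: 2020-04-24
Subtracting 6 days
Days already passed in April: 24
Result: 2020-04-18

2020-04-18


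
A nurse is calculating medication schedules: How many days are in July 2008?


Month: July
Year: 2008
July is a 31-day month
Total: 31 days

31


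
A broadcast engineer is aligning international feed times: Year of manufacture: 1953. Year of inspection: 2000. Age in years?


Birth year: 1953
Current year: 2000
Age = current year - birth year
Age = 2000 - 1953 = 47

47


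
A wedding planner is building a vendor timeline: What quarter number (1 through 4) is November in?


Month: November (month 11)
Q1: January-March (months 1-3)
Q2: April-June (months 4-6)
Q3: July-September (months 7-9)
Q4: October-December (months 10-12)
Month 11 falls in Q4

4


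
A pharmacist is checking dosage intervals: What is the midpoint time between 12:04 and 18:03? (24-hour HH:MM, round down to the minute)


Start time: 12:04 = 724 minutes from midnight
End time: 18:03 = 1083 minutes from midnight
Sum: 724 + 1083 = 1807
Midpoint: 1807 / 2 = 903 minutes
Convert: 903 / 60 = 15 hours, 3 minutes
Result: 15:03

15:03


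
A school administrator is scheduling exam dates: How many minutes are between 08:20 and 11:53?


Start time: 08:20 = 500 minutes from midnight
End time: 11:53 = 713 minutes from midnight
Difference: 713 - 500 = 213 minutes
That is 3 hours and 33 minutes

213


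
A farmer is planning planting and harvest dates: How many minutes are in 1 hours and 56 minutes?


Hours: 1
Minutes: 56
Convert hours to minutes: 1 x 60 = 60
Add remaining minutes: 60 + 56 = 116

116


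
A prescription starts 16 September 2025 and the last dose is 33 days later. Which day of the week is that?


Start: 2025-09-16 (Tuesday)
Step 1 - find target date: add 33 days
  2025-09-16 + 33 days = 2025-10-19
Step 2 - day of week:
  33 mod 7 = 5
  Tuesday + 5 days -> Sunday
Result: Sunday (2025-10-19)

Sunday


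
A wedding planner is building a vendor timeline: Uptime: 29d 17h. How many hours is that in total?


Days: 29
Extra hours: 17
Hours per day: 24
Days to hours: 29 x 24 = 696
Total: 696 + 17 = 713

713


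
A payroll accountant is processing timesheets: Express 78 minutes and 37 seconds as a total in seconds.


Minutes: 78
Seconds: 37
Convert minutes to seconds: 78 x 60 = 4680
Add remaining seconds: 4680 + 37 = 4717

4717


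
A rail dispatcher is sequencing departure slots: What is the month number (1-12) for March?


Calendar month order:
2. February
3. March <--
4. April
March is month number 3

3


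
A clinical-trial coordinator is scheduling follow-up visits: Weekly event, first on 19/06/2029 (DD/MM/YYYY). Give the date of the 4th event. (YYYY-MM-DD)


First occurrence: 2029-06-19 (occurrence 1)
Each occurrence is 7 days after the previous.
Occurrence 4 is 3 weeks after the first.
3 weeks = 21 days
2029-06-19 + 21 days = 2029-07-10

2029-07-10


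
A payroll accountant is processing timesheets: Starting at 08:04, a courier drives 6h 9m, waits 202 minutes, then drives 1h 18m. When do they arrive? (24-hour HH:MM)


Depart: 08:04
Leg 1: +369 min -> 14:13
Layover: +202 min -> 17:35
Leg 2: +78 min -> 18:53
Total travel: 649 minutes = 10h 49m
Arrival: 18:53

18:53


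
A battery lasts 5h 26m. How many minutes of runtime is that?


Hours: 5
Extra minutes: 26
Minutes per hour: 60
Hours to minutes: 5 x 60 = 300
Total: 300 + 26 = 326

326


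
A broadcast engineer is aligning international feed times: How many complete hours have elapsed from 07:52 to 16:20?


Start: 07:52
End: 16:20
Hour difference: 16 - 7 = 9 hours
Minute difference: 20 - 52 = -32 minutes
Total minutes: 508
Complete hours: 508 / 60 = 8 (remainder 28)

8


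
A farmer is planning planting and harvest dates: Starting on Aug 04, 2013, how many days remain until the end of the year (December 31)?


Start: August 04, 2013
End: December 31, 2013
Days left in August: 27
September: 30
October: 31
November: 30
December: 31
Sum of remaining months: 122
Total: 27 + 122 = 149

149


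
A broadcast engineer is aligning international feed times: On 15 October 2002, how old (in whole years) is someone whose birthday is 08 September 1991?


Birth: 1991-09-08
Reference: 2002-10-15
Year difference: 2002 - 1991 = 11
Has birthday (09-08) occurred by 10-15? Yes
Age in full years: 11

11


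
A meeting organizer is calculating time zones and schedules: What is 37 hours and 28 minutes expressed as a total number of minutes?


Hours: 37
Minutes: 28
Convert hours to minutes: 37 x 60 = 2220
Add remaining minutes: 2220 + 28 = 2248

2248


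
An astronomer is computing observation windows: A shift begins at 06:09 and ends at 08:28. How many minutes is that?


Start time: 06:09 = 369 minutes from midnight
End time: 08:28 = 508 minutes from midnight
Difference: 508 - 369 = 139 minutes
That is 2 hours and 19 minutes

139


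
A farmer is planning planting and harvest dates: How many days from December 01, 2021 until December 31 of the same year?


Start: December 01, 2021
End: December 31, 2021
Days left in December: 30
Total: 30 days

30


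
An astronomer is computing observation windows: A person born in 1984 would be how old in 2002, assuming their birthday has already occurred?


Birth year: 1984
Current year: 2002
Age = current year - birth year
Age = 2002 - 1984 = 18

18


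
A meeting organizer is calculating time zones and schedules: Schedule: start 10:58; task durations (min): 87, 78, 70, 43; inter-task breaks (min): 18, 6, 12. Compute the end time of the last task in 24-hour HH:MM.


Start: 10:58 = 658 min from midnight
  after task 1 (87 min): 12:25
  after break (18 min): 12:43
  after task 2 (78 min): 14:01
  after break (6 min): 14:07
  after task 3 (70 min): 15:17
  after break (12 min): 15:29
  after task 4 (43 min): 16:12
Total elapsed: 314 minutes
End time: 16:12

16:12


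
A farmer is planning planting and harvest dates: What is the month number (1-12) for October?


Calendar month order:
9. September
10. October <--
11. November
October is month number 10

10


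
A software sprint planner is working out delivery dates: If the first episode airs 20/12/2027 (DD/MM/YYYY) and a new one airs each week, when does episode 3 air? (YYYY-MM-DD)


First occurrence: 2027-12-20 (occurrence 1)
Each occurrence is 7 days after the previous.
Occurrence 3 is 2 weeks after the first.
2 weeks = 14 days
2027-12-20 + 14 days = 2028-01-03

2028-01-03


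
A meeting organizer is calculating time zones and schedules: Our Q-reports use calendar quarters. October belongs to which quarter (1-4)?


Month: October (month 10)
Q1: January-March (months 1-3)
Q2: April-June (months 4-6)
Q3: July-September (months 7-9)
Q4: October-December (months 10-12)
Month 10 falls in Q4

4


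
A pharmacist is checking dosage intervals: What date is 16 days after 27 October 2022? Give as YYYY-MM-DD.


Start: 2022-10-27
Adding 16 days
Days remaining in October: 4
After October: 12 days still to add
November 2022 has 30 days, need 12
Result: 2022-11-12

2022-11-12


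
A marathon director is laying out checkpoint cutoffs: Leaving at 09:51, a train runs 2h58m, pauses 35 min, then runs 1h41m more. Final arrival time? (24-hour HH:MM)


Depart: 09:51
Leg 1: +178 min -> 12:49
Layover: +35 min -> 13:24
Leg 2: +101 min -> 15:05
Total travel: 314 minutes = 5h 14m
Arrival: 15:05

15:05


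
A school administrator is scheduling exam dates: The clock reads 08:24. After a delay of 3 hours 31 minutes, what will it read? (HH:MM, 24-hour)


Start time: 08:24
Adding: 3 hours 31 minutes
Minutes: 24 + 31 = 55
Hours: 8 + 3 + 0 = 11
Result: 11:55

11:55


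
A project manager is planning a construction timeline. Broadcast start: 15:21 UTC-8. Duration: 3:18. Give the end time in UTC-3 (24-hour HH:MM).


Start: 15:21 in UTC-8
Step 1 - add duration:
  minutes: 21 + 18 = 39
  hours: 15 + 3 + 0 = 18
  end in UTC-8: 18:39
Step 2 - convert UTC-8 -> UTC-3:
  offset difference: -3 - (-8) = 5 hours
  18 + (5) = 23 -> mod 24 = 23
Result: 23:39 in UTC-3

23:39


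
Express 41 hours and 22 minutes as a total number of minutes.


Hours: 41
Extra minutes: 22
Minutes per hour: 60
Hours to minutes: 41 x 60 = 2460
Total: 2460 + 22 = 2482

2482


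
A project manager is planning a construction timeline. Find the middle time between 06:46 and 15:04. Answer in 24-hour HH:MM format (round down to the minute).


Start time: 06:46 = 406 minutes from midnight
End time: 15:04 = 904 minutes from midnight
Sum: 406 + 904 = 1310
Midpoint: 1310 / 2 = 655 minutes
Convert: 655 / 60 = 10 hours, 55 minutes
Result: 10:55

10:55


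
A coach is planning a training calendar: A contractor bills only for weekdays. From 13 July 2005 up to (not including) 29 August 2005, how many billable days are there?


Start: 2005-07-13 (Wednesday)
End (exclusive): 2005-08-29 (Monday)
Total calendar days: 47
Full weeks: 47 // 7 = 6 -> 30 weekdays
Remaining 5 days starting on Wednesday:
  Wed(w), Thu(w), Fri(w), Sat(-), Sun(-) -> 3 weekdays
Total business days: 30 + 3 = 33

33


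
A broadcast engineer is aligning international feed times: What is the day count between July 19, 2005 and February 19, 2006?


Start date: 2005-07-19
End date: 2006-02-19
Jul 2005: +13 days
Aug 2005: +31 days
Sep 2005: +30 days
... (5 more months)
Total: 215 days

215


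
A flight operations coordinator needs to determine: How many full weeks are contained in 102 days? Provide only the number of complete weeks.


Total days: 102
Days per week: 7
Division: 102 / 7 = 14 remainder 4
Complete weeks: 14
Remaining days: 4

14


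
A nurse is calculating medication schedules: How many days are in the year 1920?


Year: 1920
Check leap year rules:
Divisible by 4? Yes
Divisible by 100? No
1920 is a leap year
Days: 366

366


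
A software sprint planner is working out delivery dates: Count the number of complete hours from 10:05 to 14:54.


Start: 10:05
End: 14:54
Hour difference: 14 - 10 = 4 hours
Minute difference: 54 - 5 = 49 minutes
Total minutes: 289
Complete hours: 289 / 60 = 4 (remainder 49)

4


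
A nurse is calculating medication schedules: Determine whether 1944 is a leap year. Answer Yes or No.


Year: 1944
Divisible by 4? 1944 / 4 = 486.0 -> Yes
Divisible by 100? 1944 / 100 = 19.44 -> No
Divisible by 4 but not 100, so it IS a leap year

Yes


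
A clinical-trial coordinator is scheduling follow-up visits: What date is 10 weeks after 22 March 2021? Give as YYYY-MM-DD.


Start: 2021-03-22
Weeks to add: 10
Convert to days: 10 x 7 = 70 days
Add 70 days to 2021-03-22
Result: 2021-05-31

2021-05-31


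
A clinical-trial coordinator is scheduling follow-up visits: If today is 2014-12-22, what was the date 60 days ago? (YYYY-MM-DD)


Start: 2014-12-22
Subtracting 60 days
Days already passed in December: 22
After going back through December: 38 more days to subtract
November 2014: 30 days, 8 remaining
October 2014 has 31 days, need 8
Result: 2014-10-23

2014-10-23


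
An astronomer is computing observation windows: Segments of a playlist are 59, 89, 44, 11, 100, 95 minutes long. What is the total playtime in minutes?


Durations: 59, 89, 44, 11, 100, 95
Running sum: 59
+ 89 = 148
+ 44 = 192
+ 11 = 203
+ 100 = 303
+ 95 = 398
Total duration: 398 minutes
That is 6 hours and 38 minutes

398


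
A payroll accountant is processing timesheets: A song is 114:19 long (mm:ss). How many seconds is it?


Minutes: 114
Extra seconds: 19
Seconds per minute: 60
Minutes to seconds: 114 x 60 = 6840
Total: 6840 + 19 = 6859

6859


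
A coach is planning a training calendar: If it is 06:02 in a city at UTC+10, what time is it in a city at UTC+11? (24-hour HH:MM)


Local time: 06:02 at UTC+10 (offset 10h)
Target zone: UTC+11 (offset 11h)
Difference: 11 - (10) = 1 hours
Calculation: 6 + (1) = 7
Result: 07:02

07:02


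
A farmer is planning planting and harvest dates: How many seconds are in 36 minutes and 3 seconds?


Minutes: 36
Seconds: 3
Convert minutes to seconds: 36 x 60 = 2160
Add remaining seconds: 2160 + 3 = 2163

2163


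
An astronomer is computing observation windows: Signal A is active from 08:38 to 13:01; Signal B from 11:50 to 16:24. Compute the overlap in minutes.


Interval A: [518, 781] minutes from midnight
Interval B: [710, 984] minutes from midnight
Overlap start = max(518, 710) = 710
Overlap end = min(781, 984) = 781
Overlap = 781 - 710 = 71 minutes

71


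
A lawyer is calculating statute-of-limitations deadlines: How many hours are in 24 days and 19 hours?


Days: 24
Extra hours: 19
Hours per day: 24
Days to hours: 24 x 24 = 576
Total: 576 + 19 = 595

595


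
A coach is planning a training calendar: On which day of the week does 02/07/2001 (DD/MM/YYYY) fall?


Date: 2001-07-02
January 1, 2001 is a Monday
Day of year: 183
Offset from Jan 1: 182 days
182 mod 7 = 0
Result: Monday

Monday


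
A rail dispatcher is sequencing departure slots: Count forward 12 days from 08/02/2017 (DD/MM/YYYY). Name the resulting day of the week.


Start: 2017-02-08 (Wednesday)
Step 1 - find target date: add 12 days
  2017-02-08 + 12 days = 2017-02-20
Step 2 - day of week:
  12 mod 7 = 5
  Wednesday + 5 days -> Monday
Result: Monday (2017-02-20)

Monday


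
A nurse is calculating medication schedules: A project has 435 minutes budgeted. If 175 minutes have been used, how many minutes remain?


Total budget: 435 minutes
Time used: 175 minutes
Remaining: 435 - 175 = 260 minutes
Percent used: 40.2%
Percent remaining: 59.8%

260


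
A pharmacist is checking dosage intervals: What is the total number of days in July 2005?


Month: July
Year: 2005
July is a 31-day month
Total: 31 days

31


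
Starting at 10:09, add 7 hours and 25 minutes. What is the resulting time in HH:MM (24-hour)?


Start time: 10:09
Adding: 7 hours 25 minutes
Minutes: 9 + 25 = 34
Hours: 10 + 7 + 0 = 17
Result: 17:34

17:34


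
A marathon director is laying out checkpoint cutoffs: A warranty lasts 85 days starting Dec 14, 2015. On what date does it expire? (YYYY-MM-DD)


Start: 2015-12-14
Adding 85 days
Days remaining in December: 17
After December: 68 days still to add
January 2016: 31 days, 37 remaining
February 2016: 29 days, 8 remaining
March 2016 has 31 days, need 8
Result: 2016-03-08

2016-03-08


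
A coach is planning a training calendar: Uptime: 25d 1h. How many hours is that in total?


Days: 25
Extra hours: 1
Hours per day: 24
Days to hours: 25 x 24 = 600
Total: 600 + 1 = 601

601


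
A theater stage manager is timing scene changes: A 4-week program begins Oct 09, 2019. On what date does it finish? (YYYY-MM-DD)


Start: 2019-10-09
Weeks to add: 4
Convert to days: 4 x 7 = 28 days
Add 28 days to 2019-10-09
Result: 2019-11-06

2019-11-06


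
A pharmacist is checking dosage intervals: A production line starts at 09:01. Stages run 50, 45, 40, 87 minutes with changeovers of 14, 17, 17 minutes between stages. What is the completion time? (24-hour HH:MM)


Start: 09:01 = 541 min from midnight
  after task 1 (50 min): 09:51
  after break (14 min): 10:05
  after task 2 (45 min): 10:50
  after break (17 min): 11:07
  after task 3 (40 min): 11:47
  after break (17 min): 12:04
  after task 4 (87 min): 13:31
Total elapsed: 270 minutes
End time: 13:31

13:31


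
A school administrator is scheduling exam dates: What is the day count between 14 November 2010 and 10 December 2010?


Start date: 2010-11-14
End date: 2010-12-10
Nov 2010: +17 days
Dec 2010: +9 days
Total: 26 days

26


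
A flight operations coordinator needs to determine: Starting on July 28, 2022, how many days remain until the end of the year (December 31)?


Start: July 28, 2022
End: December 31, 2022
Days left in July: 3
August: 31
September: 30
October: 31
November: 30
... plus remaining months
Sum of remaining months: 153
Total: 3 + 153 = 156

156


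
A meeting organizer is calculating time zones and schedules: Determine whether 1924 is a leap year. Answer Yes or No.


Year: 1924
Divisible by 4? 1924 / 4 = 481.0 -> Yes
Divisible by 100? 1924 / 100 = 19.24 -> No
Divisible by 4 but not 100, so it IS a leap year

Yes


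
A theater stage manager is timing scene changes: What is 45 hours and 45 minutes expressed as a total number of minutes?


Hours: 45
Minutes: 45
Convert hours to minutes: 45 x 60 = 2700
Add remaining minutes: 2700 + 45 = 2745

2745


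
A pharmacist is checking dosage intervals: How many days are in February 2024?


Month: February
Year: 2024
2024 is a leap year
February has 29 days
Total: 29 days

29


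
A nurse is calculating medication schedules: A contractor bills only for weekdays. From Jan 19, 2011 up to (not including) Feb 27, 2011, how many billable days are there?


Start: 2011-01-19 (Wednesday)
End (exclusive): 2011-02-27 (Sunday)
Total calendar days: 39
Full weeks: 39 // 7 = 5 -> 25 weekdays
Remaining 4 days starting on Wednesday:
  Wed(w), Thu(w), Fri(w), Sat(-) -> 3 weekdays
Total business days: 25 + 3 = 28

28


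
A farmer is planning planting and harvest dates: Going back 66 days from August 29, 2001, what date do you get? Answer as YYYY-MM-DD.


Start: 2001-08-29
Subtracting 66 days
Days already passed in August: 29
After going back through August: 37 more days to subtract
July 2001: 31 days, 6 remaining
June 2001 has 30 days, need 6
Result: 2001-06-24

2001-06-24


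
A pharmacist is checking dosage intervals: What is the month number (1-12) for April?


Calendar month order:
3. March
4. April <--
5. May
April is month number 4

4


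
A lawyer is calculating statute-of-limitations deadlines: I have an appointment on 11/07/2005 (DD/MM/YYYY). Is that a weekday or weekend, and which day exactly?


Date: 2005-07-11
January 1, 2005 is a Saturday
Day of year: 192
Offset from Jan 1: 191 days
191 mod 7 = 2
Result: Monday

Monday


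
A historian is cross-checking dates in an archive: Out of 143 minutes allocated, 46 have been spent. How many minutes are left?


Total budget: 143 minutes
Time used: 46 minutes
Remaining: 143 - 46 = 97 minutes
Percent used: 32.2%
Percent remaining: 67.8%

97


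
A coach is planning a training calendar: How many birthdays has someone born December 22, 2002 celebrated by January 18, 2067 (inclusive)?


Birth: 2002-12-22
Reference: 2067-01-18
Year difference: 2067 - 2002 = 65
Has birthday (12-22) occurred by 01-18? No
Birthday not yet reached this year -> subtract 1
Age in full years: 64

64


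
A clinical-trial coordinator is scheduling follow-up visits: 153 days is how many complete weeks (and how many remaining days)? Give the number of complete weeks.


Total days: 153
Days per week: 7
Division: 153 / 7 = 21 remainder 6
Complete weeks: 21
Remaining days: 6

21


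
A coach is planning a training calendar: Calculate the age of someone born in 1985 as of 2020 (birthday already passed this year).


Birth year: 1985
Current year: 2020
Age = current year - birth year
Age = 2020 - 1985 = 35

35


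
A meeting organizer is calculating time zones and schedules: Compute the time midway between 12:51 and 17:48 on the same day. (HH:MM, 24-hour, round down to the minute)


Start time: 12:51 = 771 minutes from midnight
End time: 17:48 = 1068 minutes from midnight
Sum: 771 + 1068 = 1839
Midpoint: 1839 / 2 = 919 minutes
Convert: 919 / 60 = 15 hours, 19 minutes
Result: 15:19

15:19


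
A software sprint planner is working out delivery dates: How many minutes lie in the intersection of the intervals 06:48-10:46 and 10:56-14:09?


Interval A: [408, 646] minutes from midnight
Interval B: [656, 849] minutes from midnight
Overlap start = max(408, 656) = 656
Overlap end = min(646, 849) = 646
End <= start, so the intervals do not overlap: 0 minutes

0


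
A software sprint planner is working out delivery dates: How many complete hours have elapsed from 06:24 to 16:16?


Start: 06:24
End: 16:16
Hour difference: 16 - 6 = 10 hours
Minute difference: 16 - 24 = -8 minutes
Total minutes: 592
Complete hours: 592 / 60 = 9 (remainder 52)

9


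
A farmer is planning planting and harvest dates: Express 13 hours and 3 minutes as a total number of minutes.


Hours: 13
Extra minutes: 3
Minutes per hour: 60
Hours to minutes: 13 x 60 = 780
Total: 780 + 3 = 783

783


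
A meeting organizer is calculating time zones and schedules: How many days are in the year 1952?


Year: 1952
Check leap year rules:
Divisible by 4? Yes
Divisible by 100? No
1952 is a leap year
Days: 366

366


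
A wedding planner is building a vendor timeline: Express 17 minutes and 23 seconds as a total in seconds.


Minutes: 17
Seconds: 23
Convert minutes to seconds: 17 x 60 = 1020
Add remaining seconds: 1020 + 23 = 1043

1043


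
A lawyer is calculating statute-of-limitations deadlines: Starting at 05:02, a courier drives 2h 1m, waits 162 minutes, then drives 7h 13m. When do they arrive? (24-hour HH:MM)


Depart: 05:02
Leg 1: +121 min -> 07:03
Layover: +162 min -> 09:45
Leg 2: +433 min -> 16:58
Total travel: 716 minutes = 11h 56m
Arrival: 16:58

16:58


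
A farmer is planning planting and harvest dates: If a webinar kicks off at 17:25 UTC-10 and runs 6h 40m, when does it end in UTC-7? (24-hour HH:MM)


Start: 17:25 in UTC-10
Step 1 - add duration:
  minutes: 25 + 40 = 65 (carry 1h)
  hours: 17 + 6 + 1 = 24
  end in UTC-10: 00:05
Step 2 - convert UTC-10 -> UTC-7:
  offset difference: -7 - (-10) = 3 hours
  0 + (3) = 3 -> mod 24 = 3
Result: 03:05 in UTC-7

03:05


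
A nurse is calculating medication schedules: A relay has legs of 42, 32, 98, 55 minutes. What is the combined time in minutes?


Durations: 42, 32, 98, 55
Running sum: 42
+ 32 = 74
+ 98 = 172
+ 55 = 227
Total duration: 227 minutes
That is 3 hours and 47 minutes

227


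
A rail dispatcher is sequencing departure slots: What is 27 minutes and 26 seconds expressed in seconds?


Minutes: 27
Extra seconds: 26
Seconds per minute: 60
Minutes to seconds: 27 x 60 = 1620
Total: 1620 + 26 = 1646

1646


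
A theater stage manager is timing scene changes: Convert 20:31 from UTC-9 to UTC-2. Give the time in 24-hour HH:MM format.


Local time: 20:31 at UTC-9 (offset -9h)
Target zone: UTC-2 (offset -2h)
Difference: -2 - (-9) = 7 hours
Calculation: 20 + (7) = 27
Wraparound: (27) mod 24 = 3
Result: 03:31

03:31


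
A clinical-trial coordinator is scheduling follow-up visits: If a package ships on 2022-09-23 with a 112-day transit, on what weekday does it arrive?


Start: 2022-09-23 (Friday)
Step 1 - find target date: add 112 days
  2022-09-23 + 112 days = 2023-01-13
Step 2 - day of week:
  112 mod 7 = 0
  Friday + 0 days -> Friday
Result: Friday (2023-01-13)

Friday


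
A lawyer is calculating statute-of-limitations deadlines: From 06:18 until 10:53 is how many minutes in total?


Start time: 06:18 = 378 minutes from midnight
End time: 10:53 = 653 minutes from midnight
Difference: 653 - 378 = 275 minutes
That is 4 hours and 35 minutes

275


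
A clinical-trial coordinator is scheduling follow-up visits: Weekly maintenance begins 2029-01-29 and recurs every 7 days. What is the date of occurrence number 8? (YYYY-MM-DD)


First occurrence: 2029-01-29 (occurrence 1)
Each occurrence is 7 days after the previous.
Occurrence 8 is 7 weeks after the first.
7 weeks = 49 days
2029-01-29 + 49 days = 2029-03-19

2029-03-19


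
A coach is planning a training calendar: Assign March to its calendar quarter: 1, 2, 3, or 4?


Month: March (month 3)
Q1: January-March (months 1-3)
Q2: April-June (months 4-6)
Q3: July-September (months 7-9)
Q4: October-December (months 10-12)
Month 3 falls in Q1

1


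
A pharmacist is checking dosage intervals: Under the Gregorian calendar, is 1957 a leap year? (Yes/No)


Year: 1957
Divisible by 4? 1957 / 4 = 489.25 -> No
Not divisible by 4, so NOT a leap year

No


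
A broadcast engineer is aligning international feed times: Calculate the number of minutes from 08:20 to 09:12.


Start time: 08:20 = 500 minutes from midnight
End time: 09:12 = 552 minutes from midnight
Difference: 552 - 500 = 52 minutes
That is 0 hours and 52 minutes

52


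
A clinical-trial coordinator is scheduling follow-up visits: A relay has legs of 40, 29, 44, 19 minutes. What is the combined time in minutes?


Durations: 40, 29, 44, 19
Running sum: 40
+ 29 = 69
+ 44 = 113
+ 19 = 132
Total duration: 132 minutes
That is 2 hours and 12 minutes

132


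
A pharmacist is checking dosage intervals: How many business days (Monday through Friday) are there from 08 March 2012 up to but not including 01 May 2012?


Start: 2012-03-08 (Thursday)
End (exclusive): 2012-05-01 (Tuesday)
Total calendar days: 54
Full weeks: 54 // 7 = 7 -> 35 weekdays
Remaining 5 days starting on Thursday:
  Thu(w), Fri(w), Sat(-), Sun(-), Mon(w) -> 3 weekdays
Total business days: 35 + 3 = 38

38


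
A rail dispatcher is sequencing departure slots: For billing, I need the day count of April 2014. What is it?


Month: April
Year: 2014
April is a 30-day month
Total: 30 days

30


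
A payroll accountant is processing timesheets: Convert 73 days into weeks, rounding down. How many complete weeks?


Total days: 73
Days per week: 7
Division: 73 / 7 = 10 remainder 3
Complete weeks: 10
Remaining days: 3

10


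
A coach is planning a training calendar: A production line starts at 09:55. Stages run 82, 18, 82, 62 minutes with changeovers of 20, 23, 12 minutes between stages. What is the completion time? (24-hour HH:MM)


Start: 09:55 = 595 min from midnight
  after task 1 (82 min): 11:17
  after break (20 min): 11:37
  after task 2 (18 min): 11:55
  after break (23 min): 12:18
  after task 3 (82 min): 13:40
  after break (12 min): 13:52
  after task 4 (62 min): 14:54
Total elapsed: 299 minutes
End time: 14:54

14:54


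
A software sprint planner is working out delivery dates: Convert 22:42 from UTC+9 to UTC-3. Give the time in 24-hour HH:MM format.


Local time: 22:42 at UTC+9 (offset 9h)
Target zone: UTC-3 (offset -3h)
Difference: -3 - (9) = -12 hours
Calculation: 22 + (-12) = 10
Result: 10:42

10:42


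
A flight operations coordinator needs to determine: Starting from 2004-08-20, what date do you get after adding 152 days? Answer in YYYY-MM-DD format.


Start: 2004-08-20
Adding 152 days
Days remaining in August: 11
After August: 141 days still to add
September 2004: 30 days, 111 remaining
October 2004: 31 days, 80 remaining
November 2004: 30 days, 50 remaining
December 2004: 31 days, 19 remaining
Result: 2005-01-19

2005-01-19


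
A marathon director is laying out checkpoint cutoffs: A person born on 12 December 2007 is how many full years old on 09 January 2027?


Birth: 2007-12-12
Reference: 2027-01-09
Year difference: 2027 - 2007 = 20
Has birthday (12-12) occurred by 01-09? No
Birthday not yet reached this year -> subtract 1
Age in full years: 19

19


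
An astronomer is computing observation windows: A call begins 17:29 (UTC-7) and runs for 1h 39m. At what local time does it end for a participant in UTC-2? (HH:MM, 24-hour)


Start: 17:29 in UTC-7
Step 1 - add duration:
  minutes: 29 + 39 = 68 (carry 1h)
  hours: 17 + 1 + 1 = 19
  end in UTC-7: 19:08
Step 2 - convert UTC-7 -> UTC-2:
  offset difference: -2 - (-7) = 5 hours
  19 + (5) = 24 -> mod 24 = 0
Result: 00:08 in UTC-2

00:08


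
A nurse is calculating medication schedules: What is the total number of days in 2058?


Year: 2058
Check leap year rules:
Divisible by 4? No
2058 is not a leap year
Days: 365

365


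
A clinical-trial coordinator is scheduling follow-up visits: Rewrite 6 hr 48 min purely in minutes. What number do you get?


Hours: 6
Extra minutes: 48
Minutes per hour: 60
Hours to minutes: 6 x 60 = 360
Total: 360 + 48 = 408

408


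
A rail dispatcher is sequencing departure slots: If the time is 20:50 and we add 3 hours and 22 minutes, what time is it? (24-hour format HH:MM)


Start time: 20:50
Adding: 3 hours 22 minutes
Minutes: 50 + 22 = 72
Minute overflow: 72 >= 60, so carry 1 hour, minutes = 12
Hours: 20 + 3 + 1 = 24
Hour wraparound: 24 mod 24 = 0
Result: 00:12

00:12


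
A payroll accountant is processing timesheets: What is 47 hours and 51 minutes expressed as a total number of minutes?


Hours: 47
Minutes: 51
Convert hours to minutes: 47 x 60 = 2820
Add remaining minutes: 2820 + 51 = 2871

2871


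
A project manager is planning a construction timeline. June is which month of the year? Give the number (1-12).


Calendar month order:
5. May
6. June <--
7. July
June is month number 6

6


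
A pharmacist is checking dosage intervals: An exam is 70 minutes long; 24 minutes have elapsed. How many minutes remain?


Total budget: 70 minutes
Time used: 24 minutes
Remaining: 70 - 24 = 46 minutes
Percent used: 34.3%
Percent remaining: 65.7%

46


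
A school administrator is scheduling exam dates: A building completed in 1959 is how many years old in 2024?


Birth year: 1959
Current year: 2024
Age = current year - birth year
Age = 2024 - 1959 = 65

65


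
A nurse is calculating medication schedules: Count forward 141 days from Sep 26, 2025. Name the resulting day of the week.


Start: 2025-09-26 (Friday)
Step 1 - find target date: add 141 days
  2025-09-26 + 141 days = 2026-02-14
Step 2 - day of week:
  141 mod 7 = 1
  Friday + 1 days -> Saturday
Result: Saturday (2026-02-14)

Saturday


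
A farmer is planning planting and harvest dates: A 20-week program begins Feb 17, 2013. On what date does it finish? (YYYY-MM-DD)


Start: 2013-02-17
Weeks to add: 20
Convert to days: 20 x 7 = 140 days
Add 140 days to 2013-02-17
Result: 2013-07-07

2013-07-07


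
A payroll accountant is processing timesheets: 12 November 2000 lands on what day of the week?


Date: 2000-11-12
January 1, 2000 is a Saturday
Day of year: 317
Offset from Jan 1: 316 days
316 mod 7 = 1
Result: Sunday

Sunday


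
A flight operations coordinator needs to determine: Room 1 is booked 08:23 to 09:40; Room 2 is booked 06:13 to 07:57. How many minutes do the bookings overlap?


Interval A: [503, 580] minutes from midnight
Interval B: [373, 477] minutes from midnight
Overlap start = max(503, 373) = 503
Overlap end = min(580, 477) = 477
End <= start, so the intervals do not overlap: 0 minutes

0


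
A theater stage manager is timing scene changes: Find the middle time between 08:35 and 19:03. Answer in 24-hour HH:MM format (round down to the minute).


Start time: 08:35 = 515 minutes from midnight
End time: 19:03 = 1143 minutes from midnight
Sum: 515 + 1143 = 1658
Midpoint: 1658 / 2 = 829 minutes
Convert: 829 / 60 = 13 hours, 49 minutes
Result: 13:49

13:49


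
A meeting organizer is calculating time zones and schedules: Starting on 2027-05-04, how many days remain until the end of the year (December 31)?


Start: May 04, 2027
End: December 31, 2027
Days left in May: 27
June: 30
July: 31
August: 31
September: 30
... plus remaining months
Sum of remaining months: 214
Total: 27 + 214 = 241

241


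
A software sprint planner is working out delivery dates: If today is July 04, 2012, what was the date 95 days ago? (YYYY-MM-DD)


Start: 2012-07-04
Subtracting 95 days
Days already passed in July: 4
After going back through July: 91 more days to subtract
June 2012: 30 days, 61 remaining
May 2012: 31 days, 30 remaining
April 2012 has 30 days, need 30
Result: 2012-03-31

2012-03-31


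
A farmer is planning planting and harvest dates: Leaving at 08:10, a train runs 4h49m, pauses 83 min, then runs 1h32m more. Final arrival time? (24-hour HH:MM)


Depart: 08:10
Leg 1: +289 min -> 12:59
Layover: +83 min -> 14:22
Leg 2: +92 min -> 15:54
Total travel: 464 minutes = 7h 44m
Arrival: 15:54

15:54


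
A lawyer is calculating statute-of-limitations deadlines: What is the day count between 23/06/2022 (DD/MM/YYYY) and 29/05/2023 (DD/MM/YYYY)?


Start date: 2022-06-23
End date: 2023-05-29
Jun 2022: +8 days
Jul 2022: +31 days
Aug 2022: +31 days
... (9 more months)
Total: 340 days

340


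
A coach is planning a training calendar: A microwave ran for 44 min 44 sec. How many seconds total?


Minutes: 44
Extra seconds: 44
Seconds per minute: 60
Minutes to seconds: 44 x 60 = 2640
Total: 2640 + 44 = 2684

2684


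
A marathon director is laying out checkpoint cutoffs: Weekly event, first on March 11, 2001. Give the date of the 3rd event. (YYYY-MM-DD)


First occurrence: 2001-03-11 (occurrence 1)
Each occurrence is 7 days after the previous.
Occurrence 3 is 2 weeks after the first.
2 weeks = 14 days
2001-03-11 + 14 days = 2001-03-25

2001-03-25


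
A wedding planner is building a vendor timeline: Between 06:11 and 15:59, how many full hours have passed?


Start: 06:11
End: 15:59
Hour difference: 15 - 6 = 9 hours
Minute difference: 59 - 11 = 48 minutes
Total minutes: 588
Complete hours: 588 / 60 = 9 (remainder 48)

9


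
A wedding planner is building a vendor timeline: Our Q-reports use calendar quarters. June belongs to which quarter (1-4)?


Month: June (month 6)
Q1: January-March (months 1-3)
Q2: April-June (months 4-6)
Q3: July-September (months 7-9)
Q4: October-December (months 10-12)
Month 6 falls in Q2

2


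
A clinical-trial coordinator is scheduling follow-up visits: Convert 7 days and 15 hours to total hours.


Days: 7
Extra hours: 15
Hours per day: 24
Days to hours: 7 x 24 = 168
Total: 168 + 15 = 183

183


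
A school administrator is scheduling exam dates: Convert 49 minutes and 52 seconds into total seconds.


Minutes: 49
Seconds: 52
Convert minutes to seconds: 49 x 60 = 2940
Add remaining seconds: 2940 + 52 = 2992

2992


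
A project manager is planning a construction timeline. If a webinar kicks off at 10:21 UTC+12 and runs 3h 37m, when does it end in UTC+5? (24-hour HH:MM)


Start: 10:21 in UTC+12
Step 1 - add duration:
  minutes: 21 + 37 = 58
  hours: 10 + 3 + 0 = 13
  end in UTC+12: 13:58
Step 2 - convert UTC+12 -> UTC+5:
  offset difference: 5 - (12) = -7 hours
  13 + (-7) = 6 -> mod 24 = 6
Result: 06:58 in UTC+5

06:58


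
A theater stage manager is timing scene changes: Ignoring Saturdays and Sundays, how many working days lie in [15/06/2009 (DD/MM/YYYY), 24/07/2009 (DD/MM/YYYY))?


Start: 2009-06-15 (Monday)
End (exclusive): 2009-07-24 (Friday)
Total calendar days: 39
Full weeks: 39 // 7 = 5 -> 25 weekdays
Remaining 4 days starting on Monday:
  Mon(w), Tue(w), Wed(w), Thu(w) -> 4 weekdays
Total business days: 25 + 4 = 29

29


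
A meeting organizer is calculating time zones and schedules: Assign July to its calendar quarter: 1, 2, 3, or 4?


Month: July (month 7)
Q1: January-March (months 1-3)
Q2: April-June (months 4-6)
Q3: July-September (months 7-9)
Q4: October-December (months 10-12)
Month 7 falls in Q3

3


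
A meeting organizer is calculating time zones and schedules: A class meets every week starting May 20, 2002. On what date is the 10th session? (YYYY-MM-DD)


First occurrence: 2002-05-20 (occurrence 1)
Each occurrence is 7 days after the previous.
Occurrence 10 is 9 weeks after the first.
9 weeks = 63 days
2002-05-20 + 63 days = 2002-07-22

2002-07-22


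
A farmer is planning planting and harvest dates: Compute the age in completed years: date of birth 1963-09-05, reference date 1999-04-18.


Birth: 1963-09-05
Reference: 1999-04-18
Year difference: 1999 - 1963 = 36
Has birthday (09-05) occurred by 04-18? No
Birthday not yet reached this year -> subtract 1
Age in full years: 35

35
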